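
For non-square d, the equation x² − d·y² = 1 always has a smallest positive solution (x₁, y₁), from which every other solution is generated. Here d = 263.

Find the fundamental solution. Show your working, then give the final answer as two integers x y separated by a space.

d=263: √d = [16; 4,1,1,1,1,15,1,1,1,1,4,32] (ℓ=12, even), read p_11/q_11
a_0=16:  p_0=16·1+0=16,  q_0=16·0+1=1
a_1=4:  p_1=4·16+1=65,  q_1=4·1+0=4
a_2=1:  p_2=1·65+16=81,  q_2=1·4+1=5
a_3=1:  p_3=1·81+65=146,  q_3=1·5+4=9
…
a_5=1:  p_5=1·227+146=373,  q_5=1·14+9=23
…
a_10=1:  p_10=1·18212+12017=30229,  q_10=1·1123+741=1864
a_11=4:  p_11=4·30229+18212=139128,  q_11=4·1864+1123=8579
(x₁, y₁) = (139128, 8579);  139128² − 263·8579² = 1 ✓

139128 8579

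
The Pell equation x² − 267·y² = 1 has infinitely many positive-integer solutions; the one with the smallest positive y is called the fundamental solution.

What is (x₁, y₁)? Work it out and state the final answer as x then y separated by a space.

√267 = [16; 2,1,15,1,2,32, …], period ℓ=6 (even) → k=5
step 0: (16, 1)  from 16·(1,0) + (0,1)
…
step 4: (817, 50)  from 1·(768,47) + (49,3)
step 5: (2402, 147)  from 2·(817,50) + (768,47)
fundamental: x₁=2402, y₁=147  (since 5769604 − 267·21609 = 1)

2402 147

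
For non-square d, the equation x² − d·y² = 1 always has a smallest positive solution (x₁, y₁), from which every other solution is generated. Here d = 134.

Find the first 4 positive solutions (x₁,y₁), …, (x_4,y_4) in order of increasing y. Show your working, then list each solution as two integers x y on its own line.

[11; 1,1,2,1,3,…,1,1,22] for √134; ℓ=14 ⇒ convergent index 13
step 0: (11, 1)  from 11·(1,0) + (0,1)
step 1: (12, 1)  from 1·(11,1) + (1,0)
step 2: (23, 2)  from 1·(12,1) + (11,1)
step 3: (58, 5)  from 2·(23,2) + (12,1)
step 4: (81, 7)  from 1·(58,5) + (23,2)
step 5: (301, 26)  from 3·(81,7) + (58,5)
step 6: (382, 33)  from 1·(301,26) + (81,7)
…
step 11: (61896, 5347)  from 2·(22133,1912) + (17630,1523)
step 12: (84029, 7259)  from 1·(61896,5347) + (22133,1912)
step 13: (145925, 12606)  from 1·(84029,7259) + (61896,5347)
→ (145925, 12606).  Check: 145925²=21294105625, 134·12606²=21294105624, difference 1.
(x_2, y_2) = (145925·145925 + 134·12606·12606, 145925·12606 + 12606·145925) = (42588211249, 3679061100)
(x_3, y_3) = (145925·42588211249 + 134·12606·3679061100, 145925·3679061100 + 12606·42588211249) = (12429369452874725, 1073733982022394)
(x_4, y_4) = (145925·12429369452874725 + 134·12606·1073733982022394, 145925·1073733982022394 + 12606·12429369452874725) = (3627511474778900280001, 313369262649556627800)

145925 12606
42588211249 3679061100
12429369452874725 1073733982022394
3627511474778900280001 313369262649556627800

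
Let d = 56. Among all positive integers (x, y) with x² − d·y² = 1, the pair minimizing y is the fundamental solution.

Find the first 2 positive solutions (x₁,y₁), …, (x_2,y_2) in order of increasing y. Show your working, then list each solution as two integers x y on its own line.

d=56: √d = [7; 2,14] (ℓ=2, even), read p_1/q_1
step 0: (7, 1)  from 7·(1,0) + (0,1)
step 1: (15, 2)  from 2·(7,1) + (1,0)
→ (15, 2).  Check: 15²=225, 56·2²=224, difference 1.
(x_2, y_2) = (15·15 + 56·2·2, 15·2 + 2·15) = (449, 60)

15 2
449 60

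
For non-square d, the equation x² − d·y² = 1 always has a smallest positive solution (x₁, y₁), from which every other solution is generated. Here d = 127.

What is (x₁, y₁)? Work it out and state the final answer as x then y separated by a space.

4730624 419775

[11; 3,1,2,2,7,11,7,2,2,1,3,22] for √127; ℓ=12 ⇒ convergent index 11
i=0: a=11 ⇒ p=11, q=1
…
i=2: a=1 ⇒ p=45, q=4
…
i=5: a=7 ⇒ p=2175, q=193
i=6: a=11 ⇒ p=24218, q=2149
…
i=8: a=2 ⇒ p=367620, q=32621
…
i=10: a=1 ⇒ p=1274561, q=113099
i=11: a=3 ⇒ p=4730624, q=419775
→ (4730624, 419775).  Check: 4730624²=22378803429376, 127·419775²=22378803429375, difference 1.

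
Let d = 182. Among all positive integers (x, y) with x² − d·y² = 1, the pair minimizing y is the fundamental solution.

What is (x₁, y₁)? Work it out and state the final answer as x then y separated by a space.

√182 = [13; 2,26, …], period ℓ=2 (even) → k=1
i=0: a=13 ⇒ p=13, q=1
i=1: a=2 ⇒ p=27, q=2
fundamental: x₁=27, y₁=2  (since 729 − 182·4 = 1)

27 2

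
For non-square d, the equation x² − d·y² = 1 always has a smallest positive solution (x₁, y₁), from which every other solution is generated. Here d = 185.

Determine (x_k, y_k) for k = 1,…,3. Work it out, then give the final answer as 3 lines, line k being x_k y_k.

9249 680
171088001 12578640
3164785833249 232679682040

√185 → a₀=13, period (1,1,1,1,26); ℓ=5 odd so k=9
a_0=13:  p_0=13·1+0=13,  q_0=13·0+1=1
…
a_2=1:  p_2=1·14+13=27,  q_2=1·1+1=2
…
a_4=1:  p_4=1·41+27=68,  q_4=1·3+2=5
…
a_6=1:  p_6=1·1809+68=1877,  q_6=1·133+5=138
…
a_8=1:  p_8=1·3686+1877=5563,  q_8=1·271+138=409
a_9=1:  p_9=1·5563+3686=9249,  q_9=1·409+271=680
fundamental: x₁=9249, y₁=680  (since 85544001 − 185·462400 = 1)
k=2:  x_2 = 9249·9249+185·680·680 = 171088001,  y_2 = 9249·680+680·9249 = 12578640
k=3:  x_3 = 9249·171088001+185·680·12578640 = 3164785833249,  y_3 = 9249·12578640+680·171088001 = 232679682040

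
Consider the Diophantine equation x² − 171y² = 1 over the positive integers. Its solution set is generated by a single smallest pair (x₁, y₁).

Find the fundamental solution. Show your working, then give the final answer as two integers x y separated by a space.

170 13

√171 = [13; 13,26, …], period ℓ=2 (even) → k=1
k=0  a_k=13  p_k/q_k = 13/1
k=1  a_k=13  p_k/q_k = 170/13
(x₁, y₁) = (170, 13);  170² − 171·13² = 1 ✓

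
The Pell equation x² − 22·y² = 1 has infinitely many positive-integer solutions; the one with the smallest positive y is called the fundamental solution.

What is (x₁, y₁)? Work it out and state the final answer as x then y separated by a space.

197 42

√22 = [4; 1,2,4,2,1,8, …], period ℓ=6 (even) → k=5
step 0: (4, 1)  from 4·(1,0) + (0,1)
…
step 4: (136, 29)  from 2·(61,13) + (14,3)
step 5: (197, 42)  from 1·(136,29) + (61,13)
→ (197, 42).  Check: 197²=38809, 22·42²=38808, difference 1.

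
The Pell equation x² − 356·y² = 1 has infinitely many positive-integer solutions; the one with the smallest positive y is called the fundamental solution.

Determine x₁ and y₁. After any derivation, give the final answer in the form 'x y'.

[18; 1,6,1,1,2,…,6,1,36] for √356; ℓ=14 ⇒ convergent index 13
i=0: a=18 ⇒ p=18, q=1
i=1: a=1 ⇒ p=19, q=1
i=2: a=6 ⇒ p=132, q=7
…
i=4: a=1 ⇒ p=283, q=15
…
i=10: a=1 ⇒ p=37868, q=2007
…
i=12: a=6 ⇒ p=433982, q=23001
i=13: a=1 ⇒ p=500001, q=26500
(x₁, y₁) = (500001, 26500);  500001² − 356·26500² = 1 ✓

500001 26500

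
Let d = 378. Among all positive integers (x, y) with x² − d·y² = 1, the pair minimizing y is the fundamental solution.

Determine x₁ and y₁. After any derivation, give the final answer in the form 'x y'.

8749 450

√378 → a₀=19, period (2,3,1,4,1,3,2,38); ℓ=8 even so k=7
step 0: (19, 1)  from 19·(1,0) + (0,1)
step 1: (39, 2)  from 2·(19,1) + (1,0)
step 2: (136, 7)  from 3·(39,2) + (19,1)
step 3: (175, 9)  from 1·(136,7) + (39,2)
step 4: (836, 43)  from 4·(175,9) + (136,7)
…
step 6: (3869, 199)  from 3·(1011,52) + (836,43)
step 7: (8749, 450)  from 2·(3869,199) + (1011,52)
fundamental: x₁=8749, y₁=450  (since 76545001 − 378·202500 = 1)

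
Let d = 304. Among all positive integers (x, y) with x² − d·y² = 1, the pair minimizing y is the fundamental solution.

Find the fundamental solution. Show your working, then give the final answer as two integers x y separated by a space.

57799 3315

√304 → a₀=17, period (2,3,2,1,1,1,1,1,2,3,2,34); ℓ=12 even so k=11
a_0=17:  p_0=17·1+0=17,  q_0=17·0+1=1
…
a_5=1:  p_5=1·401+279=680,  q_5=1·23+16=39
…
a_7=1:  p_7=1·1081+680=1761,  q_7=1·62+39=101
…
a_9=2:  p_9=2·2842+1761=7445,  q_9=2·163+101=427
a_10=3:  p_10=3·7445+2842=25177,  q_10=3·427+163=1444
a_11=2:  p_11=2·25177+7445=57799,  q_11=2·1444+427=3315
fundamental: x₁=57799, y₁=3315  (since 3340724401 − 304·10989225 = 1)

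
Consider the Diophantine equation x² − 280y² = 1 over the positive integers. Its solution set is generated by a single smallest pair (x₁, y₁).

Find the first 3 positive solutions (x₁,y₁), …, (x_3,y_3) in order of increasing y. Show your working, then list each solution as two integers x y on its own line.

√280 = [16; 1,2,1,2,1,32, …], period ℓ=6 (even) → k=5
k=0  a_k=16  p_k/q_k = 16/1
k=1  a_k=1  p_k/q_k = 17/1
…
k=4  a_k=2  p_k/q_k = 184/11
k=5  a_k=1  p_k/q_k = 251/15
fundamental: x₁=251, y₁=15  (since 63001 − 280·225 = 1)
n=2: (251,15)∘(251,15) = (251·251+280·15·15, 251·15+15·251) = (126001,7530)
n=3: (126001,7530)∘(251,15) = (251·126001+280·15·7530, 251·7530+15·126001) = (63252251,3780045)

251 15
126001 7530
63252251 3780045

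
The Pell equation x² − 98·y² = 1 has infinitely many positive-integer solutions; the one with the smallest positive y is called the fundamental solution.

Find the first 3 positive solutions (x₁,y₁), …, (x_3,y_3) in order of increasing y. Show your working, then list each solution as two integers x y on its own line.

√98 = [9; 1,8,1,18, …], period ℓ=4 (even) → k=3
a_0=9:  p_0=9·1+0=9,  q_0=9·0+1=1
…
a_2=8:  p_2=8·10+9=89,  q_2=8·1+1=9
a_3=1:  p_3=1·89+10=99,  q_3=1·9+1=10
(x₁, y₁) = (99, 10);  99² − 98·10² = 1 ✓
(99+10√98)^2 = 19601 + 1980√98
(99+10√98)^3 = 3880899 + 392030√98

99 10
19601 1980
3880899 392030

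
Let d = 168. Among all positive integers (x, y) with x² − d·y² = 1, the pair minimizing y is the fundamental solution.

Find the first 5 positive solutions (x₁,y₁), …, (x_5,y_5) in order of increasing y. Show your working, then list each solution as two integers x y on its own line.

√168 → a₀=12, period (1,24); ℓ=2 even so k=1
k=0  a_k=12  p_k/q_k = 12/1
k=1  a_k=1  p_k/q_k = 13/1
→ (13, 1).  Check: 13²=169, 168·1²=168, difference 1.
n=2: (13,1)∘(13,1) = (13·13+168·1·1, 13·1+1·13) = (337,26)
n=3: (337,26)∘(13,1) = (13·337+168·1·26, 13·26+1·337) = (8749,675)
n=4: (8749,675)∘(13,1) = (13·8749+168·1·675, 13·675+1·8749) = (227137,17524)
n=5: (227137,17524)∘(13,1) = (13·227137+168·1·17524, 13·17524+1·227137) = (5896813,454949)

13 1
337 26
8749 675
227137 17524
5896813 454949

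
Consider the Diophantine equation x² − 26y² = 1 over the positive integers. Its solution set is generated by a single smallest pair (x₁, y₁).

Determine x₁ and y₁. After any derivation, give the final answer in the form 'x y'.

d=26: √d = [5; 10] (ℓ=1, odd), read p_1/q_1
k=0  a_k=5  p_k/q_k = 5/1
k=1  a_k=10  p_k/q_k = 51/10
(x₁, y₁) = (51, 10);  51² − 26·10² = 1 ✓

51 10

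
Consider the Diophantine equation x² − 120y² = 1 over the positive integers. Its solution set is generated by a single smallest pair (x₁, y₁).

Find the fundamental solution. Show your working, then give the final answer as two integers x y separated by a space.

[10; 1,20] for √120; ℓ=2 ⇒ convergent index 1
a_0=10:  p_0=10·1+0=10,  q_0=10·0+1=1
a_1=1:  p_1=1·10+1=11,  q_1=1·1+0=1
fundamental: x₁=11, y₁=1  (since 121 − 120·1 = 1)

11 1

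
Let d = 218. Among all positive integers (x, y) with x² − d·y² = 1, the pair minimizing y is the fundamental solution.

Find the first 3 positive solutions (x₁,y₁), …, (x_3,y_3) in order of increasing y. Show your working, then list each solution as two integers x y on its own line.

√218 = [14; 1,3,3,1,28, …], period ℓ=5 (odd) → k=9
k=0  a_k=14  p_k/q_k = 14/1
…
k=3  a_k=3  p_k/q_k = 192/13
…
k=8  a_k=3  p_k/q_k = 96370/6527
k=9  a_k=1  p_k/q_k = 126003/8534
fundamental: x₁=126003, y₁=8534  (since 15876756009 − 218·72829156 = 1)
(x_2, y_2) = (126003·126003 + 218·8534·8534, 126003·8534 + 8534·126003) = (31753512017, 2150619204)
(x_3, y_3) = (126003·31753512017 + 218·8534·2150619204, 126003·2150619204 + 8534·31753512017) = (8002075549230099, 541968943114690)

126003 8534
31753512017 2150619204
8002075549230099 541968943114690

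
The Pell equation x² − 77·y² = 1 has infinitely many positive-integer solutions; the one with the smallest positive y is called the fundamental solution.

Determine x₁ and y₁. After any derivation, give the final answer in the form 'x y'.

351 40

√77 = [8; 1,3,2,3,1,16, …], period ℓ=6 (even) → k=5
i=0: a=8 ⇒ p=8, q=1
…
i=4: a=3 ⇒ p=272, q=31
i=5: a=1 ⇒ p=351, q=40
(x₁, y₁) = (351, 40);  351² − 77·40² = 1 ✓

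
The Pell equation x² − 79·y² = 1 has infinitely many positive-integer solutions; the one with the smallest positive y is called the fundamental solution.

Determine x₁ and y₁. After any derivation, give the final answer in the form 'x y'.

d=79: √d = [8; 1,7,1,16] (ℓ=4, even), read p_3/q_3
a_0=8:  p_0=8·1+0=8,  q_0=8·0+1=1
a_1=1:  p_1=1·8+1=9,  q_1=1·1+0=1
a_2=7:  p_2=7·9+8=71,  q_2=7·1+1=8
a_3=1:  p_3=1·71+9=80,  q_3=1·8+1=9
fundamental: x₁=80, y₁=9  (since 6400 − 79·81 = 1)

80 9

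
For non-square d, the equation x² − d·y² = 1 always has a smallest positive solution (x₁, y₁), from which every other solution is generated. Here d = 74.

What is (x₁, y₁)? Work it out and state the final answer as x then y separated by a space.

[8; 1,1,1,1,16] for √74; ℓ=5 ⇒ convergent index 9
i=0: a=8 ⇒ p=8, q=1
i=1: a=1 ⇒ p=9, q=1
…
i=3: a=1 ⇒ p=26, q=3
i=4: a=1 ⇒ p=43, q=5
i=5: a=16 ⇒ p=714, q=83
…
i=7: a=1 ⇒ p=1471, q=171
i=8: a=1 ⇒ p=2228, q=259
i=9: a=1 ⇒ p=3699, q=430
fundamental: x₁=3699, y₁=430  (since 13682601 − 74·184900 = 1)

3699 430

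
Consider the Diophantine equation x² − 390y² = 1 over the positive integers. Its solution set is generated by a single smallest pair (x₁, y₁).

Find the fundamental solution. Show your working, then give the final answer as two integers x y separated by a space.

√390 → a₀=19, period (1,2,1,38); ℓ=4 even so k=3
step 0: (19, 1)  from 19·(1,0) + (0,1)
…
step 2: (59, 3)  from 2·(20,1) + (19,1)
step 3: (79, 4)  from 1·(59,3) + (20,1)
fundamental: x₁=79, y₁=4  (since 6241 − 390·16 = 1)

79 4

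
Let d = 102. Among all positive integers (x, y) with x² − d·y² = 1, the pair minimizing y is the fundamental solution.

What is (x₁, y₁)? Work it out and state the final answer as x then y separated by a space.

[10; 10,20] for √102; ℓ=2 ⇒ convergent index 1
a_0=10:  p_0=10·1+0=10,  q_0=10·0+1=1
a_1=10:  p_1=10·10+1=101,  q_1=10·1+0=10
fundamental: x₁=101, y₁=10  (since 10201 − 102·100 = 1)

101 10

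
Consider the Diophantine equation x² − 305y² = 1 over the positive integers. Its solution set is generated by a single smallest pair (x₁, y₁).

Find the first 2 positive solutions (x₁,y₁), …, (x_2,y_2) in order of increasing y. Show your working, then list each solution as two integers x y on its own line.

[17; 2,6,2,34] for √305; ℓ=4 ⇒ convergent index 3
k=0  a_k=17  p_k/q_k = 17/1
…
k=2  a_k=6  p_k/q_k = 227/13
k=3  a_k=2  p_k/q_k = 489/28
(x₁, y₁) = (489, 28);  489² − 305·28² = 1 ✓
(x_2, y_2) = (489·489 + 305·28·28, 489·28 + 28·489) = (478241, 27384)

489 28
478241 27384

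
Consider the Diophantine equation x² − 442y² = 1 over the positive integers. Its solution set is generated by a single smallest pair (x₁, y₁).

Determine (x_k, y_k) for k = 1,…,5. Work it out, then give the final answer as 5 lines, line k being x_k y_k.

883 42
1559377 74172
2753858899 130987710
4863313256257 231324221688
8588608456690963 408518444513298

√442 → a₀=21, period (42); ℓ=1 odd so k=1
i=0: a=21 ⇒ p=21, q=1
i=1: a=42 ⇒ p=883, q=42
(x₁, y₁) = (883, 42);  883² − 442·42² = 1 ✓
k=2:  x_2 = 883·883+442·42·42 = 1559377,  y_2 = 883·42+42·883 = 74172
k=3:  x_3 = 883·1559377+442·42·74172 = 2753858899,  y_3 = 883·74172+42·1559377 = 130987710
k=4:  x_4 = 883·2753858899+442·42·130987710 = 4863313256257,  y_4 = 883·130987710+42·2753858899 = 231324221688
k=5:  x_5 = 883·4863313256257+442·42·231324221688 = 8588608456690963,  y_5 = 883·231324221688+42·4863313256257 = 408518444513298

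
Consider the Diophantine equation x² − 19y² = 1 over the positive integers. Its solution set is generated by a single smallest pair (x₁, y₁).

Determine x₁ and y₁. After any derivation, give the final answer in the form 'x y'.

√19 = [4; 2,1,3,1,2,8, …], period ℓ=6 (even) → k=5
k=0  a_k=4  p_k/q_k = 4/1
k=1  a_k=2  p_k/q_k = 9/2
k=2  a_k=1  p_k/q_k = 13/3
k=3  a_k=3  p_k/q_k = 48/11
k=4  a_k=1  p_k/q_k = 61/14
k=5  a_k=2  p_k/q_k = 170/39
→ (170, 39).  Check: 170²=28900, 19·39²=28899, difference 1.

170 39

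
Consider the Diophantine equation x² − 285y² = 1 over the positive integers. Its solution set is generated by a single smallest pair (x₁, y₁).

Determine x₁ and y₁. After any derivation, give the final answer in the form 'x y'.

√285 = [16; 1,7,2,7,1,32, …], period ℓ=6 (even) → k=5
step 0: (16, 1)  from 16·(1,0) + (0,1)
…
step 4: (2144, 127)  from 7·(287,17) + (135,8)
step 5: (2431, 144)  from 1·(2144,127) + (287,17)
→ (2431, 144).  Check: 2431²=5909761, 285·144²=5909760, difference 1.

2431 144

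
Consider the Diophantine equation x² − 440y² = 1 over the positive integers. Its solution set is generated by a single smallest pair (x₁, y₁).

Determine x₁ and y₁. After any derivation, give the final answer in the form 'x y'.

[20; 1,40] for √440; ℓ=2 ⇒ convergent index 1
step 0: (20, 1)  from 20·(1,0) + (0,1)
step 1: (21, 1)  from 1·(20,1) + (1,0)
fundamental: x₁=21, y₁=1  (since 441 − 440·1 = 1)

21 1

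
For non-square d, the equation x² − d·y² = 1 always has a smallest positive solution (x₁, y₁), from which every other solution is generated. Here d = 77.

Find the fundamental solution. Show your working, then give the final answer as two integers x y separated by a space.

d=77: √d = [8; 1,3,2,3,1,16] (ℓ=6, even), read p_5/q_5
k=0  a_k=8  p_k/q_k = 8/1
…
k=2  a_k=3  p_k/q_k = 35/4
k=3  a_k=2  p_k/q_k = 79/9
k=4  a_k=3  p_k/q_k = 272/31
k=5  a_k=1  p_k/q_k = 351/40
(x₁, y₁) = (351, 40);  351² − 77·40² = 1 ✓

351 40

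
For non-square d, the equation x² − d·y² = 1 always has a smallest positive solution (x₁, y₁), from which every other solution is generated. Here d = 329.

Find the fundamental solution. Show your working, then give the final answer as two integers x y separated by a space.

2376415 131016

√329 → a₀=18, period (7,4,2,1,1,4,1,1,2,4,7,36); ℓ=12 even so k=11
k=0  a_k=18  p_k/q_k = 18/1
k=1  a_k=7  p_k/q_k = 127/7
…
k=3  a_k=2  p_k/q_k = 1179/65
…
k=6  a_k=4  p_k/q_k = 13241/730
…
k=10  a_k=4  p_k/q_k = 328794/18127
k=11  a_k=7  p_k/q_k = 2376415/131016
(x₁, y₁) = (2376415, 131016);  2376415² − 329·131016² = 1 ✓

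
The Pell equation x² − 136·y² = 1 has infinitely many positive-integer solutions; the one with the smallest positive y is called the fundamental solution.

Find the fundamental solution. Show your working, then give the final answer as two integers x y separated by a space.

√136 = [11; 1,1,1,22, …], period ℓ=4 (even) → k=3
i=0: a=11 ⇒ p=11, q=1
i=1: a=1 ⇒ p=12, q=1
i=2: a=1 ⇒ p=23, q=2
i=3: a=1 ⇒ p=35, q=3
→ (35, 3).  Check: 35²=1225, 136·3²=1224, difference 1.

35 3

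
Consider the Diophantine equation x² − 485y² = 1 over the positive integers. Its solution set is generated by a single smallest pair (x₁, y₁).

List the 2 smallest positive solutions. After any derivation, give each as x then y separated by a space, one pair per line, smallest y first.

[22; 44] for √485; ℓ=1 ⇒ convergent index 1
i=0: a=22 ⇒ p=22, q=1
i=1: a=44 ⇒ p=969, q=44
→ (969, 44).  Check: 969²=938961, 485·44²=938960, difference 1.
n=2: (969,44)∘(969,44) = (969·969+485·44·44, 969·44+44·969) = (1877921,85272)

969 44
1877921 85272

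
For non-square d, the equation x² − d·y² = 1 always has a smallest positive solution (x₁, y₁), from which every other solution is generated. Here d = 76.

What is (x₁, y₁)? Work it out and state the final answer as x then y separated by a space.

57799 6630

√76 = [8; 1,2,1,1,5,4,5,1,1,2,1,16, …], period ℓ=12 (even) → k=11
k=0  a_k=8  p_k/q_k = 8/1
…
k=9  a_k=1  p_k/q_k = 16311/1871
k=10  a_k=2  p_k/q_k = 41488/4759
k=11  a_k=1  p_k/q_k = 57799/6630
(x₁, y₁) = (57799, 6630);  57799² − 76·6630² = 1 ✓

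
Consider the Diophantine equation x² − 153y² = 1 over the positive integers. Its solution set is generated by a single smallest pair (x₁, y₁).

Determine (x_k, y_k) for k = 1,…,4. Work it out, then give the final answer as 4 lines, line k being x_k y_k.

d=153: √d = [12; 2,1,2,2,2,1,2,24] (ℓ=8, even), read p_7/q_7
i=0: a=12 ⇒ p=12, q=1
…
i=3: a=2 ⇒ p=99, q=8
i=4: a=2 ⇒ p=235, q=19
…
i=6: a=1 ⇒ p=804, q=65
i=7: a=2 ⇒ p=2177, q=176
(x₁, y₁) = (2177, 176);  2177² − 153·176² = 1 ✓
n=2: (2177,176)∘(2177,176) = (2177·2177+153·176·176, 2177·176+176·2177) = (9478657,766304)
n=3: (9478657,766304)∘(2177,176) = (2177·9478657+153·176·766304, 2177·766304+176·9478657) = (41270070401,3336487440)
n=4: (41270070401,3336487440)∘(2177,176) = (2177·41270070401+153·176·3336487440, 2177·3336487440+176·41270070401) = (179689877047297,14527065547456)

2177 176
9478657 766304
41270070401 3336487440
179689877047297 14527065547456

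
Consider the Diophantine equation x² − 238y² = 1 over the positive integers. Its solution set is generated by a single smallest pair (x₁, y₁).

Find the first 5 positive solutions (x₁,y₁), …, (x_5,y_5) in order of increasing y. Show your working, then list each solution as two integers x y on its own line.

11663 756
272051137 17634456
6345864809999 411341319900
148023642285985537 9594947610352944
3452799473617033826063 223811747547751451844

d=238: √d = [15; 2,2,1,14,1,2,2,30] (ℓ=8, even), read p_7/q_7
a_0=15:  p_0=15·1+0=15,  q_0=15·0+1=1
a_1=2:  p_1=2·15+1=31,  q_1=2·1+0=2
a_2=2:  p_2=2·31+15=77,  q_2=2·2+1=5
a_3=1:  p_3=1·77+31=108,  q_3=1·5+2=7
a_4=14:  p_4=14·108+77=1589,  q_4=14·7+5=103
…
a_6=2:  p_6=2·1697+1589=4983,  q_6=2·110+103=323
a_7=2:  p_7=2·4983+1697=11663,  q_7=2·323+110=756
→ (11663, 756).  Check: 11663²=136025569, 238·756²=136025568, difference 1.
(11663+756√238)^2 = 272051137 + 17634456√238
(11663+756√238)^3 = 6345864809999 + 411341319900√238
(11663+756√238)^4 = 148023642285985537 + 9594947610352944√238
(11663+756√238)^5 = 3452799473617033826063 + 223811747547751451844√238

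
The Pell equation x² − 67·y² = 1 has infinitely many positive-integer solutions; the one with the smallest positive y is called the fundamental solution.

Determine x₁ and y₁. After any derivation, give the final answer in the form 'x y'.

48842 5967

√67 = [8; 5,2,1,1,7,1,1,2,5,16, …], period ℓ=10 (even) → k=9
step 0: (8, 1)  from 8·(1,0) + (0,1)
step 1: (41, 5)  from 5·(8,1) + (1,0)
…
step 3: (131, 16)  from 1·(90,11) + (41,5)
…
step 5: (1678, 205)  from 7·(221,27) + (131,16)
…
step 7: (3577, 437)  from 1·(1899,232) + (1678,205)
step 8: (9053, 1106)  from 2·(3577,437) + (1899,232)
step 9: (48842, 5967)  from 5·(9053,1106) + (3577,437)
→ (48842, 5967).  Check: 48842²=2385540964, 67·5967²=2385540963, difference 1.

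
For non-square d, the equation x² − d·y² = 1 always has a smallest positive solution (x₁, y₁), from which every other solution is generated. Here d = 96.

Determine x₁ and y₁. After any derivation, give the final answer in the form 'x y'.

d=96: √d = [9; 1,3,1,18] (ℓ=4, even), read p_3/q_3
a_0=9:  p_0=9·1+0=9,  q_0=9·0+1=1
a_1=1:  p_1=1·9+1=10,  q_1=1·1+0=1
a_2=3:  p_2=3·10+9=39,  q_2=3·1+1=4
a_3=1:  p_3=1·39+10=49,  q_3=1·4+1=5
fundamental: x₁=49, y₁=5  (since 2401 − 96·25 = 1)

49 5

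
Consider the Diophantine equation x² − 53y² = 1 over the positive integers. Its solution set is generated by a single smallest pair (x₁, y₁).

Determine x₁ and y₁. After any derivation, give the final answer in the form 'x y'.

[7; 3,1,1,3,14] for √53; ℓ=5 ⇒ convergent index 9
k=0  a_k=7  p_k/q_k = 7/1
…
k=4  a_k=3  p_k/q_k = 182/25
k=5  a_k=14  p_k/q_k = 2599/357
…
k=8  a_k=1  p_k/q_k = 18557/2549
k=9  a_k=3  p_k/q_k = 66249/9100
→ (66249, 9100).  Check: 66249²=4388930001, 53·9100²=4388930000, difference 1.

66249 9100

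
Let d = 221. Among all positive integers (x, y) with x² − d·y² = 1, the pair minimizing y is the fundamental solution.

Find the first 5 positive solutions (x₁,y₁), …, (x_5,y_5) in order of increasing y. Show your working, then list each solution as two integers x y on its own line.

[14; 1,6,2,6,1,28] for √221; ℓ=6 ⇒ convergent index 5
k=0  a_k=14  p_k/q_k = 14/1
…
k=3  a_k=2  p_k/q_k = 223/15
k=4  a_k=6  p_k/q_k = 1442/97
k=5  a_k=1  p_k/q_k = 1665/112
(x₁, y₁) = (1665, 112);  1665² − 221·112² = 1 ✓
n=2: (1665,112)∘(1665,112) = (1665·1665+221·112·112, 1665·112+112·1665) = (5544449,372960)
n=3: (5544449,372960)∘(1665,112) = (1665·5544449+221·112·372960, 1665·372960+112·5544449) = (18463013505,1241956688)
n=4: (18463013505,1241956688)∘(1665,112) = (1665·18463013505+221·112·1241956688, 1665·1241956688+112·18463013505) = (61481829427201,4135715398080)
n=5: (61481829427201,4135715398080)∘(1665,112) = (1665·61481829427201+221·112·4135715398080, 1665·4135715398080+112·61481829427201) = (204734473529565825,13771931033649712)

1665 112
5544449 372960
18463013505 1241956688
61481829427201 4135715398080
204734473529565825 13771931033649712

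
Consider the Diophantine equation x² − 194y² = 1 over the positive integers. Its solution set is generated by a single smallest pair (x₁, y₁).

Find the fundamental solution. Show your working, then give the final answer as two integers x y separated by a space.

√194 = [13; 1,12,1,26, …], period ℓ=4 (even) → k=3
step 0: (13, 1)  from 13·(1,0) + (0,1)
step 1: (14, 1)  from 1·(13,1) + (1,0)
step 2: (181, 13)  from 12·(14,1) + (13,1)
step 3: (195, 14)  from 1·(181,13) + (14,1)
→ (195, 14).  Check: 195²=38025, 194·14²=38024, difference 1.

195 14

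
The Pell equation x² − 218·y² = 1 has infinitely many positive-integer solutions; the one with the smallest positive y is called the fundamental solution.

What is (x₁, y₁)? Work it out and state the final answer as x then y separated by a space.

126003 8534

[14; 1,3,3,1,28] for √218; ℓ=5 ⇒ convergent index 9
i=0: a=14 ⇒ p=14, q=1
…
i=6: a=1 ⇒ p=7471, q=506
…
i=8: a=3 ⇒ p=96370, q=6527
i=9: a=1 ⇒ p=126003, q=8534
(x₁, y₁) = (126003, 8534);  126003² − 218·8534² = 1 ✓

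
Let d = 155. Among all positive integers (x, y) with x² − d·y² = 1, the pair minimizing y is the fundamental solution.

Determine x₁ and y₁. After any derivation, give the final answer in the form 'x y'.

249 20

√155 → a₀=12, period (2,4,2,24); ℓ=4 even so k=3
a_0=12:  p_0=12·1+0=12,  q_0=12·0+1=1
…
a_2=4:  p_2=4·25+12=112,  q_2=4·2+1=9
a_3=2:  p_3=2·112+25=249,  q_3=2·9+2=20
→ (249, 20).  Check: 249²=62001, 155·20²=62000, difference 1.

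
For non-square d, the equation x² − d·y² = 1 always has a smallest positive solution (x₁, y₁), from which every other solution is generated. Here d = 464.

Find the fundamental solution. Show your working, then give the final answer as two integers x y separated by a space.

√464 = [21; 1,1,5,1,1,1,5,1,1,42, …], period ℓ=10 (even) → k=9
a_0=21:  p_0=21·1+0=21,  q_0=21·0+1=1
a_1=1:  p_1=1·21+1=22,  q_1=1·1+0=1
a_2=1:  p_2=1·22+21=43,  q_2=1·1+1=2
a_3=5:  p_3=5·43+22=237,  q_3=5·2+1=11
…
a_5=1:  p_5=1·280+237=517,  q_5=1·13+11=24
a_6=1:  p_6=1·517+280=797,  q_6=1·24+13=37
a_7=5:  p_7=5·797+517=4502,  q_7=5·37+24=209
a_8=1:  p_8=1·4502+797=5299,  q_8=1·209+37=246
a_9=1:  p_9=1·5299+4502=9801,  q_9=1·246+209=455
→ (9801, 455).  Check: 9801²=96059601, 464·455²=96059600, difference 1.

9801 455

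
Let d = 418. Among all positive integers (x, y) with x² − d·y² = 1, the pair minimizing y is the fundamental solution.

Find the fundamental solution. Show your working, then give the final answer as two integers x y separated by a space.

33857 1656

d=418: √d = [20; 2,4,20,4,2,40] (ℓ=6, even), read p_5/q_5
a_0=20:  p_0=20·1+0=20,  q_0=20·0+1=1
a_1=2:  p_1=2·20+1=41,  q_1=2·1+0=2
a_2=4:  p_2=4·41+20=184,  q_2=4·2+1=9
a_3=20:  p_3=20·184+41=3721,  q_3=20·9+2=182
a_4=4:  p_4=4·3721+184=15068,  q_4=4·182+9=737
a_5=2:  p_5=2·15068+3721=33857,  q_5=2·737+182=1656
→ (33857, 1656).  Check: 33857²=1146296449, 418·1656²=1146296448, difference 1.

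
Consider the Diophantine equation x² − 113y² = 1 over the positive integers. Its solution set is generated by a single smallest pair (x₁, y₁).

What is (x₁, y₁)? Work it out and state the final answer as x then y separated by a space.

√113 → a₀=10, period (1,1,1,2,2,1,1,1,20); ℓ=9 odd so k=17
step 0: (10, 1)  from 10·(1,0) + (0,1)
step 1: (11, 1)  from 1·(10,1) + (1,0)
…
step 3: (32, 3)  from 1·(21,2) + (11,1)
step 4: (85, 8)  from 2·(32,3) + (21,2)
step 5: (202, 19)  from 2·(85,8) + (32,3)
step 6: (287, 27)  from 1·(202,19) + (85,8)
step 7: (489, 46)  from 1·(287,27) + (202,19)
…
step 9: (16009, 1506)  from 20·(776,73) + (489,46)
step 10: (16785, 1579)  from 1·(16009,1506) + (776,73)
…
step 12: (49579, 4664)  from 1·(32794,3085) + (16785,1579)
step 13: (131952, 12413)  from 2·(49579,4664) + (32794,3085)
…
step 15: (445435, 41903)  from 1·(313483,29490) + (131952,12413)
step 16: (758918, 71393)  from 1·(445435,41903) + (313483,29490)
step 17: (1204353, 113296)  from 1·(758918,71393) + (445435,41903)
(x₁, y₁) = (1204353, 113296);  1204353² − 113·113296² = 1 ✓

1204353 113296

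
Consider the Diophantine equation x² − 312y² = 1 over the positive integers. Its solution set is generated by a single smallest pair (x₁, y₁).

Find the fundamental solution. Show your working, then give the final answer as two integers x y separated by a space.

√312 → a₀=17, period (1,1,1,34); ℓ=4 even so k=3
step 0: (17, 1)  from 17·(1,0) + (0,1)
…
step 2: (35, 2)  from 1·(18,1) + (17,1)
step 3: (53, 3)  from 1·(35,2) + (18,1)
→ (53, 3).  Check: 53²=2809, 312·3²=2808, difference 1.

53 3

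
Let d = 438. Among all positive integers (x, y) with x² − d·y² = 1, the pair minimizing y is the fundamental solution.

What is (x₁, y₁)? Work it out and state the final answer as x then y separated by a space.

293 14

√438 → a₀=20, period (1,12,1,40); ℓ=4 even so k=3
i=0: a=20 ⇒ p=20, q=1
i=1: a=1 ⇒ p=21, q=1
i=2: a=12 ⇒ p=272, q=13
i=3: a=1 ⇒ p=293, q=14
(x₁, y₁) = (293, 14);  293² − 438·14² = 1 ✓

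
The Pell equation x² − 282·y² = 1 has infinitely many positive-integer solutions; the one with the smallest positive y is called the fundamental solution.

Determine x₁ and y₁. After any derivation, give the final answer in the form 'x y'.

d=282: √d = [16; 1,3,1,4,1,3,1,32] (ℓ=8, even), read p_7/q_7
k=0  a_k=16  p_k/q_k = 16/1
k=1  a_k=1  p_k/q_k = 17/1
k=2  a_k=3  p_k/q_k = 67/4
k=3  a_k=1  p_k/q_k = 84/5
k=4  a_k=4  p_k/q_k = 403/24
k=5  a_k=1  p_k/q_k = 487/29
k=6  a_k=3  p_k/q_k = 1864/111
k=7  a_k=1  p_k/q_k = 2351/140
(x₁, y₁) = (2351, 140);  2351² − 282·140² = 1 ✓

2351 140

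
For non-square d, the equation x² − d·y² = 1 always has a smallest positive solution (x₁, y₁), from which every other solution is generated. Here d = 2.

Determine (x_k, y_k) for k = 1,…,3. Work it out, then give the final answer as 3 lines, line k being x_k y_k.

3 2
17 12
99 70

[1; 2] for √2; ℓ=1 ⇒ convergent index 1
a_0=1:  p_0=1·1+0=1,  q_0=1·0+1=1
a_1=2:  p_1=2·1+1=3,  q_1=2·1+0=2
(x₁, y₁) = (3, 2);  3² − 2·2² = 1 ✓
n=2: (3,2)∘(3,2) = (3·3+2·2·2, 3·2+2·3) = (17,12)
n=3: (17,12)∘(3,2) = (3·17+2·2·12, 3·12+2·17) = (99,70)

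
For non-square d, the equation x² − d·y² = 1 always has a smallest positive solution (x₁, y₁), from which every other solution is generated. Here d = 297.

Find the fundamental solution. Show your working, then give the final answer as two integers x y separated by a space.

d=297: √d = [17; 4,3,1,1,2,1,1,3,4,34] (ℓ=10, even), read p_9/q_9
i=0: a=17 ⇒ p=17, q=1
…
i=3: a=1 ⇒ p=293, q=17
…
i=5: a=2 ⇒ p=1327, q=77
…
i=7: a=1 ⇒ p=3171, q=184
i=8: a=3 ⇒ p=11357, q=659
i=9: a=4 ⇒ p=48599, q=2820
fundamental: x₁=48599, y₁=2820  (since 2361862801 − 297·7952400 = 1)

48599 2820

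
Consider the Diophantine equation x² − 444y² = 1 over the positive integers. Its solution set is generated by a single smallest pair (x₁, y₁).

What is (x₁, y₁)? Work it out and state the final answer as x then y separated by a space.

295 14

√444 → a₀=21, period (14,42); ℓ=2 even so k=1
a_0=21:  p_0=21·1+0=21,  q_0=21·0+1=1
a_1=14:  p_1=14·21+1=295,  q_1=14·1+0=14
fundamental: x₁=295, y₁=14  (since 87025 − 444·196 = 1)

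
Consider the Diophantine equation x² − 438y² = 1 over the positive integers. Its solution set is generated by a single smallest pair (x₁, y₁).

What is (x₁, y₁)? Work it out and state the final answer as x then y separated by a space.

√438 = [20; 1,12,1,40, …], period ℓ=4 (even) → k=3
i=0: a=20 ⇒ p=20, q=1
i=1: a=1 ⇒ p=21, q=1
i=2: a=12 ⇒ p=272, q=13
i=3: a=1 ⇒ p=293, q=14
(x₁, y₁) = (293, 14);  293² − 438·14² = 1 ✓

293 14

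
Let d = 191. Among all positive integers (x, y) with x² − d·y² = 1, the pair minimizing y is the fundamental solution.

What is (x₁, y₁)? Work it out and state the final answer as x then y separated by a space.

8994000 650783

√191 = [13; 1,4,1,1,3,…,4,1,26, …], period ℓ=16 (even) → k=15
a_0=13:  p_0=13·1+0=13,  q_0=13·0+1=1
…
a_3=1:  p_3=1·69+14=83,  q_3=1·5+1=6
…
a_5=3:  p_5=3·152+83=539,  q_5=3·11+6=39
…
a_9=2:  p_9=2·40217+2999=83433,  q_9=2·2910+217=6037
…
a_12=1:  p_12=1·704682+207083=911765,  q_12=1·50989+14984=65973
…
a_14=4:  p_14=4·1616447+911765=7377553,  q_14=4·116962+65973=533821
a_15=1:  p_15=1·7377553+1616447=8994000,  q_15=1·533821+116962=650783
(x₁, y₁) = (8994000, 650783);  8994000² − 191·650783² = 1 ✓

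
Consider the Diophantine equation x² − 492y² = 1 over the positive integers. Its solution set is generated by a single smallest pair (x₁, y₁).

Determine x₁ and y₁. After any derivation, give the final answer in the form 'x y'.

29767 1342

d=492: √d = [22; 5,1,1,10,1,1,5,44] (ℓ=8, even), read p_7/q_7
step 0: (22, 1)  from 22·(1,0) + (0,1)
step 1: (111, 5)  from 5·(22,1) + (1,0)
step 2: (133, 6)  from 1·(111,5) + (22,1)
step 3: (244, 11)  from 1·(133,6) + (111,5)
step 4: (2573, 116)  from 10·(244,11) + (133,6)
…
step 6: (5390, 243)  from 1·(2817,127) + (2573,116)
step 7: (29767, 1342)  from 5·(5390,243) + (2817,127)
(x₁, y₁) = (29767, 1342);  29767² − 492·1342² = 1 ✓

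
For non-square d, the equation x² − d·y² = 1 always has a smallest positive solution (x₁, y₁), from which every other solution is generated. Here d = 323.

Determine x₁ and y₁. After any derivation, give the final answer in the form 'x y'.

18 1

d=323: √d = [17; 1,34] (ℓ=2, even), read p_1/q_1
k=0  a_k=17  p_k/q_k = 17/1
k=1  a_k=1  p_k/q_k = 18/1
→ (18, 1).  Check: 18²=324, 323·1²=323, difference 1.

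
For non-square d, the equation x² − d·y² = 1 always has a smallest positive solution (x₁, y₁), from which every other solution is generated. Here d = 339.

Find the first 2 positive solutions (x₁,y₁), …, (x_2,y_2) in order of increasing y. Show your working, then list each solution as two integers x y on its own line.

[18; 2,2,2,1,17,1,2,2,2,36] for √339; ℓ=10 ⇒ convergent index 9
step 0: (18, 1)  from 18·(1,0) + (0,1)
step 1: (37, 2)  from 2·(18,1) + (1,0)
step 2: (92, 5)  from 2·(37,2) + (18,1)
…
step 5: (5542, 301)  from 17·(313,17) + (221,12)
…
step 8: (40359, 2192)  from 2·(17252,937) + (5855,318)
step 9: (97970, 5321)  from 2·(40359,2192) + (17252,937)
(x₁, y₁) = (97970, 5321);  97970² − 339·5321² = 1 ✓
(97970+5321√339)^2 = 19196241799 + 1042596740√339

97970 5321
19196241799 1042596740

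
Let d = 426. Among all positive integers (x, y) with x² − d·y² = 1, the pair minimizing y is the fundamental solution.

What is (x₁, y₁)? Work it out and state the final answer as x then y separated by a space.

88751 4300

[20; 1,1,1,3,2,6,2,3,1,1,1,40] for √426; ℓ=12 ⇒ convergent index 11
step 0: (20, 1)  from 20·(1,0) + (0,1)
…
step 2: (41, 2)  from 1·(21,1) + (20,1)
…
step 4: (227, 11)  from 3·(62,3) + (41,2)
step 5: (516, 25)  from 2·(227,11) + (62,3)
…
step 7: (7162, 347)  from 2·(3323,161) + (516,25)
step 8: (24809, 1202)  from 3·(7162,347) + (3323,161)
…
step 10: (56780, 2751)  from 1·(31971,1549) + (24809,1202)
step 11: (88751, 4300)  from 1·(56780,2751) + (31971,1549)
fundamental: x₁=88751, y₁=4300  (since 7876740001 − 426·18490000 = 1)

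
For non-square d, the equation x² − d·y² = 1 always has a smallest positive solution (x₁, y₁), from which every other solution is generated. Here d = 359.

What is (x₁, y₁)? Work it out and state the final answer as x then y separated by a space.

[18; 1,17,1,36] for √359; ℓ=4 ⇒ convergent index 3
i=0: a=18 ⇒ p=18, q=1
i=1: a=1 ⇒ p=19, q=1
i=2: a=17 ⇒ p=341, q=18
i=3: a=1 ⇒ p=360, q=19
→ (360, 19).  Check: 360²=129600, 359·19²=129599, difference 1.

360 19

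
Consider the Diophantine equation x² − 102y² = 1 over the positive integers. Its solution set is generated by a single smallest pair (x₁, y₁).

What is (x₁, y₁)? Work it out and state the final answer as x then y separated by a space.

√102 = [10; 10,20, …], period ℓ=2 (even) → k=1
i=0: a=10 ⇒ p=10, q=1
i=1: a=10 ⇒ p=101, q=10
fundamental: x₁=101, y₁=10  (since 10201 − 102·100 = 1)

101 10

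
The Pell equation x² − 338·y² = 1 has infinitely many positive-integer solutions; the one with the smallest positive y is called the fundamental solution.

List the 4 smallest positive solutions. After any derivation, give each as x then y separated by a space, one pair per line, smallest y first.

114243 6214
26102926097 1419812004
5964153172084899 324407165539730
1362725501650887306817 74122495624090936776

[18; 2,1,1,2,36] for √338; ℓ=5 ⇒ convergent index 9
a_0=18:  p_0=18·1+0=18,  q_0=18·0+1=1
a_1=2:  p_1=2·18+1=37,  q_1=2·1+0=2
a_2=1:  p_2=1·37+18=55,  q_2=1·2+1=3
a_3=1:  p_3=1·55+37=92,  q_3=1·3+2=5
a_4=2:  p_4=2·92+55=239,  q_4=2·5+3=13
a_5=36:  p_5=36·239+92=8696,  q_5=36·13+5=473
…
a_8=1:  p_8=1·26327+17631=43958,  q_8=1·1432+959=2391
a_9=2:  p_9=2·43958+26327=114243,  q_9=2·2391+1432=6214
fundamental: x₁=114243, y₁=6214  (since 13051463049 − 338·38613796 = 1)
n=2: (114243,6214)∘(114243,6214) = (114243·114243+338·6214·6214, 114243·6214+6214·114243) = (26102926097,1419812004)
n=3: (26102926097,1419812004)∘(114243,6214) = (114243·26102926097+338·6214·1419812004, 114243·1419812004+6214·26102926097) = (5964153172084899,324407165539730)
n=4: (5964153172084899,324407165539730)∘(114243,6214) = (114243·5964153172084899+338·6214·324407165539730, 114243·324407165539730+6214·5964153172084899) = (1362725501650887306817,74122495624090936776)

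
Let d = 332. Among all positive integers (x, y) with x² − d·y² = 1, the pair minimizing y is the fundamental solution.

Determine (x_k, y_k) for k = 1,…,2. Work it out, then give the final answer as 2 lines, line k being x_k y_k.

13447 738
361643617 19847772

d=332: √d = [18; 4,1,1,8,1,1,4,36] (ℓ=8, even), read p_7/q_7
step 0: (18, 1)  from 18·(1,0) + (0,1)
step 1: (73, 4)  from 4·(18,1) + (1,0)
…
step 3: (164, 9)  from 1·(91,5) + (73,4)
step 4: (1403, 77)  from 8·(164,9) + (91,5)
…
step 6: (2970, 163)  from 1·(1567,86) + (1403,77)
step 7: (13447, 738)  from 4·(2970,163) + (1567,86)
→ (13447, 738).  Check: 13447²=180821809, 332·738²=180821808, difference 1.
n=2: (13447,738)∘(13447,738) = (13447·13447+332·738·738, 13447·738+738·13447) = (361643617,19847772)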